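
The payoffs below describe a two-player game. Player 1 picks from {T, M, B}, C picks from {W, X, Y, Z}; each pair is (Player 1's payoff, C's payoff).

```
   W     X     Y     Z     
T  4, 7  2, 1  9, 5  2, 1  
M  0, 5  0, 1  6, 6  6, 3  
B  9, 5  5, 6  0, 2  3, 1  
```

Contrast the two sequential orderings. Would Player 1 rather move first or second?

If Player 1 leads: C's best replies are T→W, M→Y, B→X; Player 1's induced payoffs 4, 6, 5; outcome (M, Y), payoffs (6, 6).
If C leads: Player 1's best replies are W→B, X→B, Y→T, Z→M; C's induced payoffs 5, 6, 5, 3; outcome (B, X), payoffs (5, 6).
Player 1 gets 6 moving first and 5 moving second, so Player 1 prefers to move first.

first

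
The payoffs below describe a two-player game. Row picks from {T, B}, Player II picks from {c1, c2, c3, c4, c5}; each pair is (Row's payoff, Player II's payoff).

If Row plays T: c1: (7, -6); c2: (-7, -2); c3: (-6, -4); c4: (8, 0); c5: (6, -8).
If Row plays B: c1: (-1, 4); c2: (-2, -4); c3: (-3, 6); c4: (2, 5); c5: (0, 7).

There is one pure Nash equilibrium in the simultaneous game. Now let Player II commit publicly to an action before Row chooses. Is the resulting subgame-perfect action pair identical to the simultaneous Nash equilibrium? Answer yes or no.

Solve by backward induction (Player II leads).
- c1: Row compares 7, -1 and picks T; Player II would get -6.
- c2: Row compares -7, -2 and picks B; Player II would get -4.
- c3: Row compares -6, -3 and picks B; Player II would get 6.
- c4: Row compares 8, 2 and picks T; Player II would get 0.
- c5: Row compares 6, 0 and picks T; Player II would get -8.
Among -6, -4, 6, 0, -8, the best is 6 at c3. Subgame-perfect outcome: (B, c3) with payoffs (-3, 6).
Now find the simultaneous Nash equilibrium.
Row's best replies: c1→T; c2→B; c3→B; c4→T; c5→T.
Player II's best replies: T→c4; B→c5.
Only (T, c4) has each player best-responding; Nash payoffs (8, 0).
Sequential outcome (B, c3) differs from the Nash profile (T, c4).

no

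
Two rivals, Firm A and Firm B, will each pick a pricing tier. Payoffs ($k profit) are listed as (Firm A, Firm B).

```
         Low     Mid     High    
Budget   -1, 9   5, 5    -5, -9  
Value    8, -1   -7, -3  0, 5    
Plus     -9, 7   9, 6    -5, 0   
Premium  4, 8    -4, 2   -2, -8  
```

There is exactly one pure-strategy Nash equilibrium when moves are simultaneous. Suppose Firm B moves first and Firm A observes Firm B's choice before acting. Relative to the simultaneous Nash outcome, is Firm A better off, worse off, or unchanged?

Solve by backward induction (Firm B leads).
- Low → Firm A plays Value (best of -1, 8, -9, 4); Firm B gets -1.
- Mid → Firm A plays Plus (best of 5, -7, 9, -4); Firm B gets 6.
- High → Firm A plays Value (best of -5, 0, -5, -2); Firm B gets 5.
Firm B's induced payoffs are -1, 6, 5, so Firm B commits to Mid. Subgame-perfect outcome: (Plus, Mid) with payoffs (9, 6).
Under simultaneous play:
Firm A's best replies: Low→Value; Mid→Plus; High→Value.
Firm B's best replies: Budget→Low; Value→High; Plus→Low; Premium→Low.
The unique mutual best reply is (Value, High), giving (0, 5).
Firm A earns 9 sequentially versus 0 at the Nash outcome: better off.

better off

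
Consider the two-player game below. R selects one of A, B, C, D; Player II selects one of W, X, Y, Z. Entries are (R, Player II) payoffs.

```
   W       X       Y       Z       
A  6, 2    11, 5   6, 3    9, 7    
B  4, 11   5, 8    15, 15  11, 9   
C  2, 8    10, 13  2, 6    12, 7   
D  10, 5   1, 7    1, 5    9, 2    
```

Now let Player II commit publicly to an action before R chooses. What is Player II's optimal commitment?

Y

Backward induction with Player II moving first.
- W: BR = D, leader payoff 5.
- X: BR = A, leader payoff 5.
- Y: BR = B, leader payoff 15.
- Z: BR = C, leader payoff 7.
Among 5, 5, 15, 7, the best is 15 at Y. Subgame-perfect outcome: (B, Y) with payoffs (15, 15).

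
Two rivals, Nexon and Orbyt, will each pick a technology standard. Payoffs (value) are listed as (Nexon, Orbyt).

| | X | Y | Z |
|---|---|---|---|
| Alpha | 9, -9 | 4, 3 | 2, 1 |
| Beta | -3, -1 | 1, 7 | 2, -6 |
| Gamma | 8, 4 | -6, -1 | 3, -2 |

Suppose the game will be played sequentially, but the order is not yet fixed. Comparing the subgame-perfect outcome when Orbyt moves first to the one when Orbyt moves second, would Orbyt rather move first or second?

If Nexon leads: Orbyt's best replies are Alpha→Y, Beta→Y, Gamma→X; Nexon's induced payoffs 4, 1, 8; outcome (Gamma, X), payoffs (8, 4).
If Orbyt leads: Nexon's best replies are X→Alpha, Y→Alpha, Z→Gamma; Orbyt's induced payoffs -9, 3, -2; outcome (Alpha, Y), payoffs (4, 3).
Orbyt gets 3 moving first and 4 moving second, so Orbyt prefers to move second.

second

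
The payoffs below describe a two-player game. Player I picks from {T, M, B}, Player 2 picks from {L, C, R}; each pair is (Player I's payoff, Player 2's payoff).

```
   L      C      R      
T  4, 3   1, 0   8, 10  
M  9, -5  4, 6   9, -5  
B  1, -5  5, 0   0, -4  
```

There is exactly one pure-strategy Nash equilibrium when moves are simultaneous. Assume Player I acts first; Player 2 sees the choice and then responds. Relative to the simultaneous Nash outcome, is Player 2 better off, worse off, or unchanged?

better off

Work backward from Player 2's decision.
- T: BR = R, leader payoff 8.
- M: BR = C, leader payoff 4.
- B: BR = C, leader payoff 5.
Among 8, 4, 5, the best is 8 at T. Subgame-perfect outcome: (T, R) with payoffs (8, 10).
For the simultaneous game, intersect best replies.
Player I's best replies: L→M; C→B; R→M.
Player 2's best replies: T→R; M→C; B→C.
Only (B, C) has each player best-responding; Nash payoffs (5, 0).
Player 2 earns 10 sequentially versus 0 at the Nash outcome: better off.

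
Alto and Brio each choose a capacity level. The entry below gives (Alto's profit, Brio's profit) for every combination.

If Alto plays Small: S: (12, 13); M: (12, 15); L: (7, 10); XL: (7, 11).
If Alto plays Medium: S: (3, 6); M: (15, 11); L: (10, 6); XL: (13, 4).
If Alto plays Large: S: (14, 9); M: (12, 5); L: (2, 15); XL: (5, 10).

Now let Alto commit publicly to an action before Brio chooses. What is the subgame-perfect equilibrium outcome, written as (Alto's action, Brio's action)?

(Medium, M)

Brio best-responds to each possible Alto move:
- Small → Brio plays M (best of 13, 15, 10, 11); Alto gets 12.
- Medium → Brio plays M (best of 6, 11, 6, 4); Alto gets 15.
- Large → Brio plays L (best of 9, 5, 15, 10); Alto gets 2.
Among 12, 15, 2, the best is 15 at Medium. Subgame-perfect outcome: (Medium, M) with payoffs (15, 11).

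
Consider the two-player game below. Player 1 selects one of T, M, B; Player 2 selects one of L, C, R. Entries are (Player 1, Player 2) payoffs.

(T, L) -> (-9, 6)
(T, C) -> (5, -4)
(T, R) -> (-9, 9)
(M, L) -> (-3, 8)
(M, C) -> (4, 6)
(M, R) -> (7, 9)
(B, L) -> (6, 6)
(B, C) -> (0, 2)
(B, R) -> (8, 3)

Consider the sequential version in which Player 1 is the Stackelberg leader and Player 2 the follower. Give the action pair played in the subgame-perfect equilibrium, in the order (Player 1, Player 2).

Solve by backward induction (Player 1 leads).
- T: Player 2 compares 6, -4, 9 and picks R; Player 1 would get -9.
- M: Player 2 compares 8, 6, 9 and picks R; Player 1 would get 7.
- B: Player 2 compares 6, 2, 3 and picks L; Player 1 would get 6.
Maximizing over -9, 7, 6, Player 1 chooses M. Subgame-perfect outcome: (M, R) with payoffs (7, 9).

(M, R)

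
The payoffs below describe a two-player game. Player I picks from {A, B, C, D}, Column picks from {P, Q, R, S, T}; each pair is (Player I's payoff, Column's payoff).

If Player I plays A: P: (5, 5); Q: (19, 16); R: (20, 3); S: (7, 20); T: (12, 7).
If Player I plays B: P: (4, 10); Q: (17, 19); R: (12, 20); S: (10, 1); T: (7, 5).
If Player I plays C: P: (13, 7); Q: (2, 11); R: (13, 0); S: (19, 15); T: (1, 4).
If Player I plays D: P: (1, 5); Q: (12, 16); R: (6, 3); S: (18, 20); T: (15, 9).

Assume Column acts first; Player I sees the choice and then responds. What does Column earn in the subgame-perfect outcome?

Backward induction with Column moving first.
- P: Player I compares 5, 4, 13, 1 and picks C; Column would get 7.
- Q: Player I compares 19, 17, 2, 12 and picks A; Column would get 16.
- R: Player I compares 20, 12, 13, 6 and picks A; Column would get 3.
- S: Player I compares 7, 10, 19, 18 and picks C; Column would get 15.
- T: Player I compares 12, 7, 1, 15 and picks D; Column would get 9.
Column's induced payoffs are 7, 16, 3, 15, 9, so Column commits to Q. Subgame-perfect outcome: (A, Q) with payoffs (19, 16).

16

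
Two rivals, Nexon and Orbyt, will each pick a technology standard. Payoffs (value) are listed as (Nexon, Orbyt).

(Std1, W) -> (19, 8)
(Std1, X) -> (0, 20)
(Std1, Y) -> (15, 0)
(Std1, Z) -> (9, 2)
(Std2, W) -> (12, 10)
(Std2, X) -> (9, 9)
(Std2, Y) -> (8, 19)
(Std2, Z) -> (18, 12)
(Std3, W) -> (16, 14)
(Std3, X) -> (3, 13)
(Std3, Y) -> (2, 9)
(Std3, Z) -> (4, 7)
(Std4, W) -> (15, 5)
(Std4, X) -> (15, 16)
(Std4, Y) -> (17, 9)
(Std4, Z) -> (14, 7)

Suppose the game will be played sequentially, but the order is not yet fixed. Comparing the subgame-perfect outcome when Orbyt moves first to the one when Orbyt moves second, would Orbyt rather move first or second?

If Nexon leads: Orbyt's best replies are Std1→X, Std2→Y, Std3→W, Std4→X; Nexon's induced payoffs 0, 8, 16, 15; outcome (Std3, W), payoffs (16, 14).
If Orbyt leads: Nexon's best replies are W→Std1, X→Std4, Y→Std4, Z→Std2; Orbyt's induced payoffs 8, 16, 9, 12; outcome (Std4, X), payoffs (15, 16).
Orbyt gets 16 moving first and 14 moving second, so Orbyt prefers to move first.

first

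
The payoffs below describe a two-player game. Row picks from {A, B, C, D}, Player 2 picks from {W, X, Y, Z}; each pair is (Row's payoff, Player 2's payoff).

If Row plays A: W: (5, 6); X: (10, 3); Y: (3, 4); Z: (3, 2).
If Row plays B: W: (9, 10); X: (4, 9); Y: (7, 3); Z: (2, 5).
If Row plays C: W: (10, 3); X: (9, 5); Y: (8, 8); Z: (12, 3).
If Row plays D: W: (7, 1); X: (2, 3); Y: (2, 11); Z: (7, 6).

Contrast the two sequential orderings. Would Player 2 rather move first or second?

If Row leads: Player 2's best replies are A→W, B→W, C→Y, D→Y; Row's induced payoffs 5, 9, 8, 2; outcome (B, W), payoffs (9, 10).
If Player 2 leads: Row's best replies are W→C, X→A, Y→C, Z→C; Player 2's induced payoffs 3, 3, 8, 3; outcome (C, Y), payoffs (8, 8).
Player 2 gets 8 moving first and 10 moving second, so Player 2 prefers to move second.

second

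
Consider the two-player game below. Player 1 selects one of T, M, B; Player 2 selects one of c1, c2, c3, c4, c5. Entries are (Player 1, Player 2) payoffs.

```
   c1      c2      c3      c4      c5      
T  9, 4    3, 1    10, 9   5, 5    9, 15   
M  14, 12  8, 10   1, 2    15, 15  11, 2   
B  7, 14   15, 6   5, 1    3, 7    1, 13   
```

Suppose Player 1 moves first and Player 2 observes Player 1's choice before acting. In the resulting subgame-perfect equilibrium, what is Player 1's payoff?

Backward induction with Player 1 moving first.
- T: BR = c5, leader payoff 9.
- M: BR = c4, leader payoff 15.
- B: BR = c1, leader payoff 7.
Player 1's induced payoffs are 9, 15, 7, so Player 1 commits to M. Subgame-perfect outcome: (M, c4) with payoffs (15, 15).

15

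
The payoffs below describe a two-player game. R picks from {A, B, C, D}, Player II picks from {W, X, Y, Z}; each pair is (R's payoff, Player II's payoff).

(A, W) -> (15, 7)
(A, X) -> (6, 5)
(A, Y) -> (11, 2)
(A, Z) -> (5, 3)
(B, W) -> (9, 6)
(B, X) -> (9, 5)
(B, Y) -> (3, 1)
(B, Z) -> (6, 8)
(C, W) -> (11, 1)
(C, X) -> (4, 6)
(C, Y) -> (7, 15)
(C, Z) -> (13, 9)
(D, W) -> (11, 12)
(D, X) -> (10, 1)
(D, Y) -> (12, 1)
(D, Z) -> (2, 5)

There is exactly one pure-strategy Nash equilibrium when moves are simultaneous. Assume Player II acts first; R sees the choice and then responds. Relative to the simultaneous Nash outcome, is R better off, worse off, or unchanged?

Solve by backward induction (Player II leads).
- W: R compares 15, 9, 11, 11 and picks A; Player II would get 7.
- X: R compares 6, 9, 4, 10 and picks D; Player II would get 1.
- Y: R compares 11, 3, 7, 12 and picks D; Player II would get 1.
- Z: R compares 5, 6, 13, 2 and picks C; Player II would get 9.
Maximizing over 7, 1, 1, 9, Player II chooses Z. Subgame-perfect outcome: (C, Z) with payoffs (13, 9).
Now find the simultaneous Nash equilibrium.
R's best replies: W→A; X→D; Y→D; Z→C.
Player II's best replies: A→W; B→Z; C→Y; D→W.
The unique mutual best reply is (A, W), giving (15, 7).
R earns 13 sequentially versus 15 at the Nash outcome: worse off.

worse off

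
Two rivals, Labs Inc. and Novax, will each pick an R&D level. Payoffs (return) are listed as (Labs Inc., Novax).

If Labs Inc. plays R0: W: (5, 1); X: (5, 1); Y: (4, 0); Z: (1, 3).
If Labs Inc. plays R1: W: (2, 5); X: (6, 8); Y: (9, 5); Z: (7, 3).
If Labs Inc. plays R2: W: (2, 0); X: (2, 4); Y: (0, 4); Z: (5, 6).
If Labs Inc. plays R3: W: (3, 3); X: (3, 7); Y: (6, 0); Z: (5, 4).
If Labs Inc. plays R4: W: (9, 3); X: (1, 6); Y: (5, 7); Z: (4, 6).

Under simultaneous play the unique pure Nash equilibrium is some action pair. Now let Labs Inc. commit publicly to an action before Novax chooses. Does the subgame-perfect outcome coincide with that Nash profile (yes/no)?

yes

Solve by backward induction (Labs Inc. leads).
- R0: Novax compares 1, 1, 0, 3 and picks Z; Labs Inc. would get 1.
- R1: Novax compares 5, 8, 5, 3 and picks X; Labs Inc. would get 6.
- R2: Novax compares 0, 4, 4, 6 and picks Z; Labs Inc. would get 5.
- R3: Novax compares 3, 7, 0, 4 and picks X; Labs Inc. would get 3.
- R4: Novax compares 3, 6, 7, 6 and picks Y; Labs Inc. would get 5.
Maximizing over 1, 6, 5, 3, 5, Labs Inc. chooses R1. Subgame-perfect outcome: (R1, X) with payoffs (6, 8).
Under simultaneous play:
Labs Inc.'s best replies: W→R4; X→R1; Y→R1; Z→R1.
Novax's best replies: R0→Z; R1→X; R2→Z; R3→X; R4→Y.
The unique mutual best reply is (R1, X), giving (6, 8).
Sequential outcome (R1, X) coincides with the Nash profile (R1, X).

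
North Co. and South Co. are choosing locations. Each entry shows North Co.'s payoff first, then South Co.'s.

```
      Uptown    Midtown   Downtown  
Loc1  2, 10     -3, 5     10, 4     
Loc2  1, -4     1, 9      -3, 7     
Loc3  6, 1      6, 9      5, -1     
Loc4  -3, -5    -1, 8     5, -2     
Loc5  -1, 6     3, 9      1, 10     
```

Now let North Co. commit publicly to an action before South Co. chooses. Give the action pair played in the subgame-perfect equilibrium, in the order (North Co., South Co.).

Solve by backward induction (North Co. leads).
- Loc1 → South Co. plays Uptown (best of 10, 5, 4); North Co. gets 2.
- Loc2 → South Co. plays Midtown (best of -4, 9, 7); North Co. gets 1.
- Loc3 → South Co. plays Midtown (best of 1, 9, -1); North Co. gets 6.
- Loc4 → South Co. plays Midtown (best of -5, 8, -2); North Co. gets -1.
- Loc5 → South Co. plays Downtown (best of 6, 9, 10); North Co. gets 1.
Maximizing over 2, 1, 6, -1, 1, North Co. chooses Loc3. Subgame-perfect outcome: (Loc3, Midtown) with payoffs (6, 9).

(Loc3, Midtown)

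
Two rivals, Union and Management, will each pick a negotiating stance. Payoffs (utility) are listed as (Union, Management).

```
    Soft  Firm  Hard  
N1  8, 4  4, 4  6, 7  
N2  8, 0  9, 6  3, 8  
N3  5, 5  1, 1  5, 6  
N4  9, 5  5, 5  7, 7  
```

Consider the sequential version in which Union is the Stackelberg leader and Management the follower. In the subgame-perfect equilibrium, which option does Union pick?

Backward induction with Union moving first.
- N1: Management compares 4, 4, 7 and picks Hard; Union would get 6.
- N2: Management compares 0, 6, 8 and picks Hard; Union would get 3.
- N3: Management compares 5, 1, 6 and picks Hard; Union would get 5.
- N4: Management compares 5, 5, 7 and picks Hard; Union would get 7.
Union's induced payoffs are 6, 3, 5, 7, so Union commits to N4. Subgame-perfect outcome: (N4, Hard) with payoffs (7, 7).

N4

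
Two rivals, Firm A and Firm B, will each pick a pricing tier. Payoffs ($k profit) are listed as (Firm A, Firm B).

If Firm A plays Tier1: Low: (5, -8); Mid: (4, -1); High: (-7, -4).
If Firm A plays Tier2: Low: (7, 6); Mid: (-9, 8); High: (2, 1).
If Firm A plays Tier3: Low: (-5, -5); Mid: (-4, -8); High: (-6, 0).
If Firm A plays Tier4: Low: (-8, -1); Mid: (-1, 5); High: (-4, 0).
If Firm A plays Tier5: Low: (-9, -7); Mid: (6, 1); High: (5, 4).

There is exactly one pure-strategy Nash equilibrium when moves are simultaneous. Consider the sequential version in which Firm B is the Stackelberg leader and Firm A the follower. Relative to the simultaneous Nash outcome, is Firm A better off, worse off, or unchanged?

better off

Firm A best-responds to each possible Firm B move:
- Low: Firm A compares 5, 7, -5, -8, -9 and picks Tier2; Firm B would get 6.
- Mid: Firm A compares 4, -9, -4, -1, 6 and picks Tier5; Firm B would get 1.
- High: Firm A compares -7, 2, -6, -4, 5 and picks Tier5; Firm B would get 4.
Among 6, 1, 4, the best is 6 at Low. Subgame-perfect outcome: (Tier2, Low) with payoffs (7, 6).
For the simultaneous game, intersect best replies.
Firm A's best replies: Low→Tier2; Mid→Tier5; High→Tier5.
Firm B's best replies: Tier1→Mid; Tier2→Mid; Tier3→High; Tier4→Mid; Tier5→High.
Only (Tier5, High) has each player best-responding; Nash payoffs (5, 4).
Firm A earns 7 sequentially versus 5 at the Nash outcome: better off.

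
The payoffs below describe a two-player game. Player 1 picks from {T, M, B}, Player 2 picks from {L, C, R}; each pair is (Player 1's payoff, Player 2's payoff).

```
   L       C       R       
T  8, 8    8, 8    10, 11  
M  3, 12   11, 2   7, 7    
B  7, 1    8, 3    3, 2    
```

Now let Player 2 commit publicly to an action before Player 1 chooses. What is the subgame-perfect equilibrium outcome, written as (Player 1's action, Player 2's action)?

(T, R)

Solve by backward induction (Player 2 leads).
- L: BR = T, leader payoff 8.
- C: BR = M, leader payoff 2.
- R: BR = T, leader payoff 11.
Among 8, 2, 11, the best is 11 at R. Subgame-perfect outcome: (T, R) with payoffs (10, 11).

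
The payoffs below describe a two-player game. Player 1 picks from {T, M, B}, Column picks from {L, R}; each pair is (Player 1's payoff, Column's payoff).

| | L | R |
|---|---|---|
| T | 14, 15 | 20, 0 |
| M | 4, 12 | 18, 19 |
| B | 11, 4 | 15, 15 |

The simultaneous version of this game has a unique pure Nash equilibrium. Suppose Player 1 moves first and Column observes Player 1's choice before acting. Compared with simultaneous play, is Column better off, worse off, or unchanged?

better off

Backward induction with Player 1 moving first.
- T: BR = L, leader payoff 14.
- M: BR = R, leader payoff 18.
- B: BR = R, leader payoff 15.
Player 1's induced payoffs are 14, 18, 15, so Player 1 commits to M. Subgame-perfect outcome: (M, R) with payoffs (18, 19).
Under simultaneous play:
Player 1's best replies: L→T; R→T.
Column's best replies: T→L; M→R; B→R.
Only (T, L) has each player best-responding; Nash payoffs (14, 15).
Column earns 19 sequentially versus 15 at the Nash outcome: better off.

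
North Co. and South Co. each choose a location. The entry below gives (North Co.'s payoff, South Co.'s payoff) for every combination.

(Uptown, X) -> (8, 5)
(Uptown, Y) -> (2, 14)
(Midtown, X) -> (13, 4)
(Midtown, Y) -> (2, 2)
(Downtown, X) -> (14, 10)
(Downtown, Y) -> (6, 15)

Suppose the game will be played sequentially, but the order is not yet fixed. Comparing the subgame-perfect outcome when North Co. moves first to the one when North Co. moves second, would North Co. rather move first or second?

If North Co. leads: South Co.'s best replies are Uptown→Y, Midtown→X, Downtown→Y; North Co.'s induced payoffs 2, 13, 6; outcome (Midtown, X), payoffs (13, 4).
If South Co. leads: North Co.'s best replies are X→Downtown, Y→Downtown; South Co.'s induced payoffs 10, 15; outcome (Downtown, Y), payoffs (6, 15).
North Co. gets 13 moving first and 6 moving second, so North Co. prefers to move first.

first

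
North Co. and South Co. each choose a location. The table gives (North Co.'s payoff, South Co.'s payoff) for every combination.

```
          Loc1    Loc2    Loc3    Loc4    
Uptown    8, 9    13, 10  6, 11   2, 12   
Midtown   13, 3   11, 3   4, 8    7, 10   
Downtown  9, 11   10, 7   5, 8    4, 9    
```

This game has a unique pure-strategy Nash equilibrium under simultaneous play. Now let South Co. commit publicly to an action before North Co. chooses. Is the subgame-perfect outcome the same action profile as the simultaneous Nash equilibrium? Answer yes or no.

Solve by backward induction (South Co. leads).
- Loc1 → North Co. plays Midtown (best of 8, 13, 9); South Co. gets 3.
- Loc2 → North Co. plays Uptown (best of 13, 11, 10); South Co. gets 10.
- Loc3 → North Co. plays Uptown (best of 6, 4, 5); South Co. gets 11.
- Loc4 → North Co. plays Midtown (best of 2, 7, 4); South Co. gets 10.
Among 3, 10, 11, 10, the best is 11 at Loc3. Subgame-perfect outcome: (Uptown, Loc3) with payoffs (6, 11).
Under simultaneous play:
North Co.'s best replies: Loc1→Midtown; Loc2→Uptown; Loc3→Uptown; Loc4→Midtown.
South Co.'s best replies: Uptown→Loc4; Midtown→Loc4; Downtown→Loc1.
Only (Midtown, Loc4) has each player best-responding; Nash payoffs (7, 10).
Sequential outcome (Uptown, Loc3) differs from the Nash profile (Midtown, Loc4).

no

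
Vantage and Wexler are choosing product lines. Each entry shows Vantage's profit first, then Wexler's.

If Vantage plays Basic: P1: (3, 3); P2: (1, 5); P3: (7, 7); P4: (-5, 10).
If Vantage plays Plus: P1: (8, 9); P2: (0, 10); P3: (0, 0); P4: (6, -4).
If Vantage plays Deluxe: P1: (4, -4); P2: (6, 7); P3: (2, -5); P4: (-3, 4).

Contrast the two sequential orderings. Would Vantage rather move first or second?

second

If Vantage leads: Wexler's best replies are Basic→P4, Plus→P2, Deluxe→P2; Vantage's induced payoffs -5, 0, 6; outcome (Deluxe, P2), payoffs (6, 7).
If Wexler leads: Vantage's best replies are P1→Plus, P2→Deluxe, P3→Basic, P4→Plus; Wexler's induced payoffs 9, 7, 7, -4; outcome (Plus, P1), payoffs (8, 9).
Vantage gets 6 moving first and 8 moving second, so Vantage prefers to move second.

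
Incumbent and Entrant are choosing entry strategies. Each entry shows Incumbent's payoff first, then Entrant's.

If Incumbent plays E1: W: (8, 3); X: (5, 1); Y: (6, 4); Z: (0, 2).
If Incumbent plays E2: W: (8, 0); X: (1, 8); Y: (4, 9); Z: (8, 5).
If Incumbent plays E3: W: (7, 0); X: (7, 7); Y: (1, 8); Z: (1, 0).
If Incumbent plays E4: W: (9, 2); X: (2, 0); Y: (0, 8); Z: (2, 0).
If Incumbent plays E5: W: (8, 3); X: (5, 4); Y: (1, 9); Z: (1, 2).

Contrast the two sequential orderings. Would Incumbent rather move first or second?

If Incumbent leads: Entrant's best replies are E1→Y, E2→Y, E3→Y, E4→Y, E5→Y; Incumbent's induced payoffs 6, 4, 1, 0, 1; outcome (E1, Y), payoffs (6, 4).
If Entrant leads: Incumbent's best replies are W→E4, X→E3, Y→E1, Z→E2; Entrant's induced payoffs 2, 7, 4, 5; outcome (E3, X), payoffs (7, 7).
Incumbent gets 6 moving first and 7 moving second, so Incumbent prefers to move second.

second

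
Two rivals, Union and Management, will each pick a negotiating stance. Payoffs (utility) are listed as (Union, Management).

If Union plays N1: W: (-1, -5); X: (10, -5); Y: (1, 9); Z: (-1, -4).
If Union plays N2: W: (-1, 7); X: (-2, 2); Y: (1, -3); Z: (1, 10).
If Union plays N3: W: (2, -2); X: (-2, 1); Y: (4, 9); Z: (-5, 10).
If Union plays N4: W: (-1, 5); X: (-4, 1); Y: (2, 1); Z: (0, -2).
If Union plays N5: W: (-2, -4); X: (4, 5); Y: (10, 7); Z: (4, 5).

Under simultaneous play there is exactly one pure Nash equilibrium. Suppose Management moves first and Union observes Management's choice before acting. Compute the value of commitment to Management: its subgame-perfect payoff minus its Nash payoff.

0

Solve by backward induction (Management leads).
- W: BR = N3, leader payoff -2.
- X: BR = N1, leader payoff -5.
- Y: BR = N5, leader payoff 7.
- Z: BR = N5, leader payoff 5.
Maximizing over -2, -5, 7, 5, Management chooses Y. Subgame-perfect outcome: (N5, Y) with payoffs (10, 7).
Under simultaneous play:
Union's best replies: W→N3; X→N1; Y→N5; Z→N5.
Management's best replies: N1→Y; N2→Z; N3→Z; N4→W; N5→Y.
The unique mutual best reply is (N5, Y), giving (10, 7).
Management's commitment gain: 7 − 7 = 0.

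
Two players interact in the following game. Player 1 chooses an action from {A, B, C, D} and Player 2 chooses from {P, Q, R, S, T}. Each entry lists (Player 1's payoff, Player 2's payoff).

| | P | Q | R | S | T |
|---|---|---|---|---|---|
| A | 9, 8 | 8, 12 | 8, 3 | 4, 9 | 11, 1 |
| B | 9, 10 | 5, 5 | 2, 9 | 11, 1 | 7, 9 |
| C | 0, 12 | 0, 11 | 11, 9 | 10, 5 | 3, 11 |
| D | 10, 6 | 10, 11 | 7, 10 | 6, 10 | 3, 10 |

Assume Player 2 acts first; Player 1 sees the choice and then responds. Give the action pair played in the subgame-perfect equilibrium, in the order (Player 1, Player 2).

Work backward from Player 1's decision.
- P: Player 1 compares 9, 9, 0, 10 and picks D; Player 2 would get 6.
- Q: Player 1 compares 8, 5, 0, 10 and picks D; Player 2 would get 11.
- R: Player 1 compares 8, 2, 11, 7 and picks C; Player 2 would get 9.
- S: Player 1 compares 4, 11, 10, 6 and picks B; Player 2 would get 1.
- T: Player 1 compares 11, 7, 3, 3 and picks A; Player 2 would get 1.
Player 2's induced payoffs are 6, 11, 9, 1, 1, so Player 2 commits to Q. Subgame-perfect outcome: (D, Q) with payoffs (10, 11).

(D, Q)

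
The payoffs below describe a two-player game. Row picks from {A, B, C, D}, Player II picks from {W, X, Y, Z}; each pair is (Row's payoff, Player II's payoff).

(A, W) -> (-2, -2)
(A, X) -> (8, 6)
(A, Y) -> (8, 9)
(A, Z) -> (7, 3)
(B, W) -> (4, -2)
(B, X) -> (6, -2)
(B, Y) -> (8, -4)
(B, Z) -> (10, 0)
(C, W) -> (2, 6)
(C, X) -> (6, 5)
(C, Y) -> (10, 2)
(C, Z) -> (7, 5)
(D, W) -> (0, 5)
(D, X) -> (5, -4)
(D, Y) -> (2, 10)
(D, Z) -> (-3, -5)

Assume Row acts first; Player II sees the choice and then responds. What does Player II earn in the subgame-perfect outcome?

0

Work backward from Player II's decision.
- A: Player II compares -2, 6, 9, 3 and picks Y; Row would get 8.
- B: Player II compares -2, -2, -4, 0 and picks Z; Row would get 10.
- C: Player II compares 6, 5, 2, 5 and picks W; Row would get 2.
- D: Player II compares 5, -4, 10, -5 and picks Y; Row would get 2.
Maximizing over 8, 10, 2, 2, Row chooses B. Subgame-perfect outcome: (B, Z) with payoffs (10, 0).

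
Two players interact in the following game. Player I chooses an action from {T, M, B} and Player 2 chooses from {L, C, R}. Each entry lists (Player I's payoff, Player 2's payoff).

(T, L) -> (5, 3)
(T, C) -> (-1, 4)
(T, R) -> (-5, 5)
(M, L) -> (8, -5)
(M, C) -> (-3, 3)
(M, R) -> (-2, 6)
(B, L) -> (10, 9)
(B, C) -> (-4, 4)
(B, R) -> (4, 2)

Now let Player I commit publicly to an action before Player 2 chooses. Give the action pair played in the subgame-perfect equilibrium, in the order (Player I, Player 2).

Solve by backward induction (Player I leads).
- T: Player 2 compares 3, 4, 5 and picks R; Player I would get -5.
- M: Player 2 compares -5, 3, 6 and picks R; Player I would get -2.
- B: Player 2 compares 9, 4, 2 and picks L; Player I would get 10.
Among -5, -2, 10, the best is 10 at B. Subgame-perfect outcome: (B, L) with payoffs (10, 9).

(B, L)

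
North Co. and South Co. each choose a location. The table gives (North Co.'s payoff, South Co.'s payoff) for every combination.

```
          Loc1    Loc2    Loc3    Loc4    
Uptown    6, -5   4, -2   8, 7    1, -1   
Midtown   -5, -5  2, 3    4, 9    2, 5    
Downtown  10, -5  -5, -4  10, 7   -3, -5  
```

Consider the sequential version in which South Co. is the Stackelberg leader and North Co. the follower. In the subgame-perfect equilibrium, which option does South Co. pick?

Loc3

Work backward from North Co.'s decision.
- Loc1: North Co. compares 6, -5, 10 and picks Downtown; South Co. would get -5.
- Loc2: North Co. compares 4, 2, -5 and picks Uptown; South Co. would get -2.
- Loc3: North Co. compares 8, 4, 10 and picks Downtown; South Co. would get 7.
- Loc4: North Co. compares 1, 2, -3 and picks Midtown; South Co. would get 5.
Maximizing over -5, -2, 7, 5, South Co. chooses Loc3. Subgame-perfect outcome: (Downtown, Loc3) with payoffs (10, 7).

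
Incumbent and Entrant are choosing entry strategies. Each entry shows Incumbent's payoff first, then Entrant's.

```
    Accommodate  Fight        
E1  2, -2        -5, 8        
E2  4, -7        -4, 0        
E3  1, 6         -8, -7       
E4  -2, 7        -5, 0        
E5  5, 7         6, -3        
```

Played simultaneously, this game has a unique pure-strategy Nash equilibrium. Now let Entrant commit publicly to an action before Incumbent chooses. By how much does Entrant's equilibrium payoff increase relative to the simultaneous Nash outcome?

0

Work backward from Incumbent's decision.
- Accommodate: Incumbent compares 2, 4, 1, -2, 5 and picks E5; Entrant would get 7.
- Fight: Incumbent compares -5, -4, -8, -5, 6 and picks E5; Entrant would get -3.
Among 7, -3, the best is 7 at Accommodate. Subgame-perfect outcome: (E5, Accommodate) with payoffs (5, 7).
For the simultaneous game, intersect best replies.
Incumbent's best replies: Accommodate→E5; Fight→E5.
Entrant's best replies: E1→Fight; E2→Fight; E3→Accommodate; E4→Accommodate; E5→Accommodate.
Only (E5, Accommodate) has each player best-responding; Nash payoffs (5, 7).
Entrant's commitment gain: 7 − 7 = 0.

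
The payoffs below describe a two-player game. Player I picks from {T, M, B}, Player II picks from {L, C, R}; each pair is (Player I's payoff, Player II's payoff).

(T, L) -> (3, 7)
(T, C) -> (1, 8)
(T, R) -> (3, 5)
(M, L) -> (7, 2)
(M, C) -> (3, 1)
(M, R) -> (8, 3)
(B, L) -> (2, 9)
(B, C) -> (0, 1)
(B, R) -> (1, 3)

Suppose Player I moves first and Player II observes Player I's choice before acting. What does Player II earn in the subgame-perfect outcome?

Player II best-responds to each possible Player I move:
- T → Player II plays C (best of 7, 8, 5); Player I gets 1.
- M → Player II plays R (best of 2, 1, 3); Player I gets 8.
- B → Player II plays L (best of 9, 1, 3); Player I gets 2.
Among 1, 8, 2, the best is 8 at M. Subgame-perfect outcome: (M, R) with payoffs (8, 3).

3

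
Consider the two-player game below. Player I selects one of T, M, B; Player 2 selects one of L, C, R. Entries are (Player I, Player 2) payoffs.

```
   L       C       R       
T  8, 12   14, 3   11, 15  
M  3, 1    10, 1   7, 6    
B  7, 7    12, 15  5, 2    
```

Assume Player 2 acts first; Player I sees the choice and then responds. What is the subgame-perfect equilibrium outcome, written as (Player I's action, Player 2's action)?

Backward induction with Player 2 moving first.
- L → Player I plays T (best of 8, 3, 7); Player 2 gets 12.
- C → Player I plays T (best of 14, 10, 12); Player 2 gets 3.
- R → Player I plays T (best of 11, 7, 5); Player 2 gets 15.
Among 12, 3, 15, the best is 15 at R. Subgame-perfect outcome: (T, R) with payoffs (11, 15).

(T, R)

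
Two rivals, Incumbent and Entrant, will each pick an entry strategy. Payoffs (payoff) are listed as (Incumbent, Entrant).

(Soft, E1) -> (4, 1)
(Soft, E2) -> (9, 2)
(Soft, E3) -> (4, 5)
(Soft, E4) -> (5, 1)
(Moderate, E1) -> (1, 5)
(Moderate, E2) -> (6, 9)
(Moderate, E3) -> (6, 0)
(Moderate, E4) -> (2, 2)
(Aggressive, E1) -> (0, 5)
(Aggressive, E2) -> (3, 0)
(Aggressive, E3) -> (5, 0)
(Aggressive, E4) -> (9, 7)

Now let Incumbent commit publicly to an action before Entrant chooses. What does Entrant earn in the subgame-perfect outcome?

7

Work backward from Entrant's decision.
- Soft → Entrant plays E3 (best of 1, 2, 5, 1); Incumbent gets 4.
- Moderate → Entrant plays E2 (best of 5, 9, 0, 2); Incumbent gets 6.
- Aggressive → Entrant plays E4 (best of 5, 0, 0, 7); Incumbent gets 9.
Maximizing over 4, 6, 9, Incumbent chooses Aggressive. Subgame-perfect outcome: (Aggressive, E4) with payoffs (9, 7).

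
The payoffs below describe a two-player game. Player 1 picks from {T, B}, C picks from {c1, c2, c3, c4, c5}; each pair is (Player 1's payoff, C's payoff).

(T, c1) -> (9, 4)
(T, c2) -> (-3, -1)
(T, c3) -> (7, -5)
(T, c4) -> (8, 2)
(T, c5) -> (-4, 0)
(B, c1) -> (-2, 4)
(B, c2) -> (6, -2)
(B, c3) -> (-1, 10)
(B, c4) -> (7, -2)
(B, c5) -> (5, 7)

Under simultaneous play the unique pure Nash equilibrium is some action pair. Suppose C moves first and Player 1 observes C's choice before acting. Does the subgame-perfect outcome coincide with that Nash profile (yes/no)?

Backward induction with C moving first.
- c1: Player 1 compares 9, -2 and picks T; C would get 4.
- c2: Player 1 compares -3, 6 and picks B; C would get -2.
- c3: Player 1 compares 7, -1 and picks T; C would get -5.
- c4: Player 1 compares 8, 7 and picks T; C would get 2.
- c5: Player 1 compares -4, 5 and picks B; C would get 7.
C's induced payoffs are 4, -2, -5, 2, 7, so C commits to c5. Subgame-perfect outcome: (B, c5) with payoffs (5, 7).
Now find the simultaneous Nash equilibrium.
Player 1's best replies: c1→T; c2→B; c3→T; c4→T; c5→B.
C's best replies: T→c1; B→c3.
The unique mutual best reply is (T, c1), giving (9, 4).
Sequential outcome (B, c5) differs from the Nash profile (T, c1).

no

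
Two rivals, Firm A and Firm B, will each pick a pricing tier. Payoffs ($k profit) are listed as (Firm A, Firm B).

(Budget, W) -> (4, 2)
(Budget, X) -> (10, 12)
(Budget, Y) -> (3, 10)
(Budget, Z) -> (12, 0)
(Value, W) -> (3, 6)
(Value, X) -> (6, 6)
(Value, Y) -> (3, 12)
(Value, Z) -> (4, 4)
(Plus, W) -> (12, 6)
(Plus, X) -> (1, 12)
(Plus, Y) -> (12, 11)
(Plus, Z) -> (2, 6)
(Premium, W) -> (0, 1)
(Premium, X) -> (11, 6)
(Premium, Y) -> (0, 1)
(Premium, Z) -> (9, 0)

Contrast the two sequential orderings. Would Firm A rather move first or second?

second

If Firm A leads: Firm B's best replies are Budget→X, Value→Y, Plus→X, Premium→X; Firm A's induced payoffs 10, 3, 1, 11; outcome (Premium, X), payoffs (11, 6).
If Firm B leads: Firm A's best replies are W→Plus, X→Premium, Y→Plus, Z→Budget; Firm B's induced payoffs 6, 6, 11, 0; outcome (Plus, Y), payoffs (12, 11).
Firm A gets 11 moving first and 12 moving second, so Firm A prefers to move second.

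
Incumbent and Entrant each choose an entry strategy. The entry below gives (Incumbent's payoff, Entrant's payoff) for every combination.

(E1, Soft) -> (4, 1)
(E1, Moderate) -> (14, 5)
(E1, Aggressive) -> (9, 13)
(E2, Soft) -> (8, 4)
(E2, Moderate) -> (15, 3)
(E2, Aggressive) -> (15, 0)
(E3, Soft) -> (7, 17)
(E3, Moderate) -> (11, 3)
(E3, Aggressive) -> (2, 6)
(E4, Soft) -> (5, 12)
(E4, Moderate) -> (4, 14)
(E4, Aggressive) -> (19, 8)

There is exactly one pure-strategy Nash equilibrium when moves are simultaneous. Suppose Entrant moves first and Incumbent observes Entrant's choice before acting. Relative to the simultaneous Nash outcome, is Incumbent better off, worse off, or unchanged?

Backward induction with Entrant moving first.
- Soft: Incumbent compares 4, 8, 7, 5 and picks E2; Entrant would get 4.
- Moderate: Incumbent compares 14, 15, 11, 4 and picks E2; Entrant would get 3.
- Aggressive: Incumbent compares 9, 15, 2, 19 and picks E4; Entrant would get 8.
Among 4, 3, 8, the best is 8 at Aggressive. Subgame-perfect outcome: (E4, Aggressive) with payoffs (19, 8).
For the simultaneous game, intersect best replies.
Incumbent's best replies: Soft→E2; Moderate→E2; Aggressive→E4.
Entrant's best replies: E1→Aggressive; E2→Soft; E3→Soft; E4→Moderate.
Only (E2, Soft) has each player best-responding; Nash payoffs (8, 4).
Incumbent earns 19 sequentially versus 8 at the Nash outcome: better off.

better off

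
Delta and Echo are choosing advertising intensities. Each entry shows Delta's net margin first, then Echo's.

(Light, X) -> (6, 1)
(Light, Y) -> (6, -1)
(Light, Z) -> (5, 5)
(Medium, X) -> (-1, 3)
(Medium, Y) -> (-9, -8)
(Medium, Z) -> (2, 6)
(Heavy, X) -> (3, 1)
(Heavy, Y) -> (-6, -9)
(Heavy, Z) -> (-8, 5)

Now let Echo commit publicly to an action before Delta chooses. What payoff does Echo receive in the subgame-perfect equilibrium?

5

Solve by backward induction (Echo leads).
- X: BR = Light, leader payoff 1.
- Y: BR = Light, leader payoff -1.
- Z: BR = Light, leader payoff 5.
Maximizing over 1, -1, 5, Echo chooses Z. Subgame-perfect outcome: (Light, Z) with payoffs (5, 5).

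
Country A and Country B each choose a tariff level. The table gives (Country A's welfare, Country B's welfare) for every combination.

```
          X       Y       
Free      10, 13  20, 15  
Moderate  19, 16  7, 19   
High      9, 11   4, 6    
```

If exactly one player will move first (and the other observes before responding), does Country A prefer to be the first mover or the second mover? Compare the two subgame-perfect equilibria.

first

If Country A leads: Country B's best replies are Free→Y, Moderate→Y, High→X; Country A's induced payoffs 20, 7, 9; outcome (Free, Y), payoffs (20, 15).
If Country B leads: Country A's best replies are X→Moderate, Y→Free; Country B's induced payoffs 16, 15; outcome (Moderate, X), payoffs (19, 16).
Country A gets 20 moving first and 19 moving second, so Country A prefers to move first.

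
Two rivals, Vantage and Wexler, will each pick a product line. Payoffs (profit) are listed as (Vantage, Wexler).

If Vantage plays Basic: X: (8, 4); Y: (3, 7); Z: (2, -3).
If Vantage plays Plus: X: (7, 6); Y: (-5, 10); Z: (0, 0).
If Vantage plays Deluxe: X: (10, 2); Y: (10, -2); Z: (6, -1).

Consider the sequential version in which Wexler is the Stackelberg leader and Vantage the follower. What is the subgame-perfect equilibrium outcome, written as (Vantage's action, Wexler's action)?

(Deluxe, X)

Vantage best-responds to each possible Wexler move:
- X: BR = Deluxe, leader payoff 2.
- Y: BR = Deluxe, leader payoff -2.
- Z: BR = Deluxe, leader payoff -1.
Maximizing over 2, -2, -1, Wexler chooses X. Subgame-perfect outcome: (Deluxe, X) with payoffs (10, 2).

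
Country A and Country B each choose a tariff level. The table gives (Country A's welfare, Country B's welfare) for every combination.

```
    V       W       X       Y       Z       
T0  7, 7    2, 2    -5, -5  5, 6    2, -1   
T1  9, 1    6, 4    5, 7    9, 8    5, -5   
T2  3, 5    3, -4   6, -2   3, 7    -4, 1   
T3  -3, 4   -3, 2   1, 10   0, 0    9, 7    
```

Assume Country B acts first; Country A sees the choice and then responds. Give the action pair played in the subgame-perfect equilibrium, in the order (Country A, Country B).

(T1, Y)

Work backward from Country A's decision.
- V → Country A plays T1 (best of 7, 9, 3, -3); Country B gets 1.
- W → Country A plays T1 (best of 2, 6, 3, -3); Country B gets 4.
- X → Country A plays T2 (best of -5, 5, 6, 1); Country B gets -2.
- Y → Country A plays T1 (best of 5, 9, 3, 0); Country B gets 8.
- Z → Country A plays T3 (best of 2, 5, -4, 9); Country B gets 7.
Maximizing over 1, 4, -2, 8, 7, Country B chooses Y. Subgame-perfect outcome: (T1, Y) with payoffs (9, 8).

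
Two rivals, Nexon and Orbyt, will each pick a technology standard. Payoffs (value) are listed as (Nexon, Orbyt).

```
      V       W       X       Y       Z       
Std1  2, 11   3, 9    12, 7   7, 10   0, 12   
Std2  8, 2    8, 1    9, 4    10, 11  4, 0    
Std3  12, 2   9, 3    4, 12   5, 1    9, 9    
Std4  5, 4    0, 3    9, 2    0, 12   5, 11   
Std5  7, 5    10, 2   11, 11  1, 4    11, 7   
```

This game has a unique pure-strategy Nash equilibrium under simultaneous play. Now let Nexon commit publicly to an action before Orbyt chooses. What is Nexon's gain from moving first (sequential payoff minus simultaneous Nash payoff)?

1

Backward induction with Nexon moving first.
- Std1: BR = Z, leader payoff 0.
- Std2: BR = Y, leader payoff 10.
- Std3: BR = X, leader payoff 4.
- Std4: BR = Y, leader payoff 0.
- Std5: BR = X, leader payoff 11.
Among 0, 10, 4, 0, 11, the best is 11 at Std5. Subgame-perfect outcome: (Std5, X) with payoffs (11, 11).
For the simultaneous game, intersect best replies.
Nexon's best replies: V→Std3; W→Std5; X→Std1; Y→Std2; Z→Std5.
Orbyt's best replies: Std1→Z; Std2→Y; Std3→X; Std4→Y; Std5→X.
The unique mutual best reply is (Std2, Y), giving (10, 11).
Nexon's commitment gain: 11 − 10 = 1.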